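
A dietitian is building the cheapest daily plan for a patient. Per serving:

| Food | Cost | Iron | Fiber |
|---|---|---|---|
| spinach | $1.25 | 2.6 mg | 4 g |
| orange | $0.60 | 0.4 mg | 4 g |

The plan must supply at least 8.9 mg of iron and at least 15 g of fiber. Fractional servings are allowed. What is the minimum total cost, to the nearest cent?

This is a tiny linear program; its minimum lies at a vertex of the feasible set. List the vertices and price them.
spinach only: max(8.9/2.6, 15/4) = 3.75 servings → $4.69.
orange only: max(8.9/0.4, 15/4) = 22.25 servings → $13.35.
spinach + orange with both tight: 3.364 servings and 0.3864 servings → $4.44.
The minimum over all feasible corners is $4.44.

$4.44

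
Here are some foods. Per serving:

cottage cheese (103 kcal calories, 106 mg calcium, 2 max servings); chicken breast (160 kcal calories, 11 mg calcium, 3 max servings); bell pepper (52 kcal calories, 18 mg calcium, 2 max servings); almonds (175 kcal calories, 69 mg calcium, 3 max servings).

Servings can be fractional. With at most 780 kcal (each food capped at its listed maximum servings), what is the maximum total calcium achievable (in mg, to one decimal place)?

Calcium per kcal: cottage cheese 1.029, almonds 0.3943, bell pepper 0.3462, chicken breast 0.06875.
Take 2 servings of cottage cheese: uses 206 kcal, +212.0 mg calcium (running total 212.0 mg).
Take 3 servings of almonds: uses 525 kcal, +207.0 mg calcium (running total 419.0 mg).
Take 0.9423 servings of bell pepper: uses 49 kcal, +17.0 mg calcium (running total 436.0 mg).
Greedy by best ratio exhausts the calories allowance optimally: 436.0 mg.

436.0 mg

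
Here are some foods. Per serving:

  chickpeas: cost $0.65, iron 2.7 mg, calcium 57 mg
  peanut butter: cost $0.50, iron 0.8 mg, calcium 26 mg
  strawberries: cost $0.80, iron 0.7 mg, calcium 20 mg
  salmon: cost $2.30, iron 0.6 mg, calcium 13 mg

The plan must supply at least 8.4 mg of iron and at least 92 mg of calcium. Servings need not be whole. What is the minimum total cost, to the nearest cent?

$2.02

This is a tiny linear program; its minimum lies at a vertex of the feasible set. List the vertices and price them.
chickpeas only: max(8.4/2.7, 92/57) = 3.111 servings → $2.02.
peanut butter only: max(8.4/0.8, 92/26) = 10.5 servings → $5.25.
strawberries only: max(8.4/0.7, 92/20) = 12 servings → $9.60.
salmon only: max(8.4/0.6, 92/13) = 14 servings → $32.20.
chickpeas + peanut butter: the both-tight solution has a negative serving — not a feasible corner.
chickpeas + strawberries: the both-tight solution has a negative serving — not a feasible corner.
chickpeas + salmon: intersection lies outside the first quadrant.
peanut butter + strawberries: the both-tight solution has a negative serving — not a feasible corner.
peanut butter + salmon: intersection lies outside the first quadrant.
strawberries + salmon: intersection lies outside the first quadrant.
The minimum over all feasible corners is $2.02.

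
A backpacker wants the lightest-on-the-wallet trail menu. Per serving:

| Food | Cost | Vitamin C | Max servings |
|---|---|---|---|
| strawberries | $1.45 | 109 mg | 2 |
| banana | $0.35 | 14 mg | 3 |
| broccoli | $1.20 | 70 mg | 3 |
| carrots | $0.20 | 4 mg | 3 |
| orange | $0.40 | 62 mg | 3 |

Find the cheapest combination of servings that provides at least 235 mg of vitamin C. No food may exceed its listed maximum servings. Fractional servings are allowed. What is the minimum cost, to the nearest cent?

Cost per mg of vitamin C: orange $0.0065, strawberries $0.0133, broccoli $0.0171, banana $0.0250, carrots $0.0500.
Take 3 servings of orange: +186.0 mg vitamin C for $1.20 (total $1.20, still need 49.0 mg).
Take 0.4495 servings of strawberries: +49.0 mg vitamin C for $0.65 (total $1.85, still need 0.0 mg).
Greedy by cheapest-per-mg is optimal for a single linear constraint, so the minimum cost is $1.85.

$1.85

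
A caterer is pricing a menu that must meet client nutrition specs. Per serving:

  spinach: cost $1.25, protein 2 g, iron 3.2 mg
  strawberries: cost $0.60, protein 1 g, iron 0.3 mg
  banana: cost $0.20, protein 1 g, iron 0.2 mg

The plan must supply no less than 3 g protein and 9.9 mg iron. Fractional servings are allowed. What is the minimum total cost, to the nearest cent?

Minimising a linear cost over {protein ≥ 3, iron ≥ 9.9, servings ≥ 0} — the optimum is at a vertex, using one or two foods.
spinach only: max(3/2, 9.9/3.2) = 3.094 servings → $3.87.
strawberries only: max(3/1, 9.9/0.3) = 33 servings → $19.80.
banana only: max(3/1, 9.9/0.2) = 49.5 servings → $9.90.
spinach + strawberries: the both-tight solution has a negative serving — not a feasible corner.
spinach + banana: intersection lies outside the first quadrant.
strawberries + banana: the both-tight solution has a negative serving — not a feasible corner.
So the least-cost plan costs $3.87.

$3.87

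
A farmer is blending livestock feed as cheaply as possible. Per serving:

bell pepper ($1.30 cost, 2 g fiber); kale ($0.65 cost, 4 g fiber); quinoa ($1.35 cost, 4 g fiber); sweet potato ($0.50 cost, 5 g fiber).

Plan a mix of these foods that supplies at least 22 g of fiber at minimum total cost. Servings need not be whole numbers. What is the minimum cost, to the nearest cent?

$2.20

Cost per g of fiber: sweet potato $0.1000, kale $0.1625, quinoa $0.3375, bell pepper $0.6500.
With no serving limits, use only sweet potato: 22 g / 5 g = 4.4 servings × $0.50 = $2.20.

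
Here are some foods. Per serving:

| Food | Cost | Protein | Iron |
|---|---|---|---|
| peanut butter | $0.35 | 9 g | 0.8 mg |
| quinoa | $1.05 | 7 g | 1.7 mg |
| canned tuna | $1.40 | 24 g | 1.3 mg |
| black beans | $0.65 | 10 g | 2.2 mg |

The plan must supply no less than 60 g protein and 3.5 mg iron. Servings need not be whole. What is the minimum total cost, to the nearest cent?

Check every corner: each single food scaled to meet both minima, and each pair solved so both constraints bind.
peanut butter only: max(60/9, 3.5/0.8) = 6.667 servings → $2.33.
quinoa only: max(60/7, 3.5/1.7) = 8.571 servings → $9.00.
canned tuna only: max(60/24, 3.5/1.3) = 2.692 servings → $3.77.
black beans only: max(60/10, 3.5/2.2) = 6 servings → $3.90.
peanut butter + quinoa: the both-tight solution has a negative serving — not a feasible corner.
peanut butter + canned tuna with both tight: 0.8 servings and 2.2 servings → $3.36.
peanut butter + black beans: the both-tight solution has a negative serving — not a feasible corner.
quinoa + canned tuna with both tight: 0.1893 servings and 2.445 servings → $3.62.
quinoa + black beans: the both-tight solution has a negative serving — not a feasible corner.
canned tuna + black beans with both tight: 2.437 servings and 0.1508 servings → $3.51.
So the least-cost plan costs $2.33.

$2.33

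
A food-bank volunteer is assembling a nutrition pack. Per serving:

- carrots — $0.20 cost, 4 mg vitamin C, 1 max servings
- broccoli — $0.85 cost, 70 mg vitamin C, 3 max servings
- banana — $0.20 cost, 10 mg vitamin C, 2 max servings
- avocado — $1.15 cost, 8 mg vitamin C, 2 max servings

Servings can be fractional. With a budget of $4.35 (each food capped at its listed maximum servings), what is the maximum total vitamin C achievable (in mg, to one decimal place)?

Vitamin C per dollar: broccoli 82.35, banana 50, carrots 20, avocado 6.957.
Take 3 servings of broccoli: spends $2.55, +210.0 mg vitamin C (running total 210.0 mg).
Take 2 servings of banana: spends $0.40, +20.0 mg vitamin C (running total 230.0 mg).
Take 1 serving of carrots: spends $0.20, +4.0 mg vitamin C (running total 234.0 mg).
Take 1.043 servings of avocado: spends $1.20, +8.3 mg vitamin C (running total 242.3 mg).
Filling greedily by vitamin C-per-dollar is optimal for one linear limit, giving 242.3 mg.

242.3 mg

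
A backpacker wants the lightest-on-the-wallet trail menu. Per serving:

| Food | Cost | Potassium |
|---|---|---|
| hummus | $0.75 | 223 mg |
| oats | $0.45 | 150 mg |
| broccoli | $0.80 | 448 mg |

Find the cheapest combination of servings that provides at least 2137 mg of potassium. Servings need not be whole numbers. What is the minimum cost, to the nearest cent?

$3.82

Cost per mg of potassium: broccoli $0.0018, oats $0.0030, hummus $0.0034.
With no serving limits, use only broccoli: 2137 mg / 448 mg = 4.77 servings × $0.80 = $3.82.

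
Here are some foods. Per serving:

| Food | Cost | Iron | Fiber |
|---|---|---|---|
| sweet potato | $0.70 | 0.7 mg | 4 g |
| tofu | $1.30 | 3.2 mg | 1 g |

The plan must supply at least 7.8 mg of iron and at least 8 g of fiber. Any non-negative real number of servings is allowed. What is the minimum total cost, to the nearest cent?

$3.78

The cheapest plan sits at a corner of the feasible region — with two constraints it uses at most two foods.
sweet potato only: max(7.8/0.7, 8/4) = 11.14 servings → $7.80.
tofu only: max(7.8/3.2, 8/1) = 8 servings → $10.40.
sweet potato + tofu with both tight: 1.471 servings and 2.116 servings → $3.78.
So the least-cost plan costs $3.78.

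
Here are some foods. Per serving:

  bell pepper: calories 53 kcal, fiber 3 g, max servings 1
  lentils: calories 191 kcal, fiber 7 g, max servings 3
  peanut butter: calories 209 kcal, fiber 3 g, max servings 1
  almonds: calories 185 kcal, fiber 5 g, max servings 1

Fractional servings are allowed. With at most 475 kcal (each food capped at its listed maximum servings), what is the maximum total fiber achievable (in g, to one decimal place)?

18.5 g

Fiber per kcal: bell pepper 0.0566, lentils 0.03665, almonds 0.02703, peanut butter 0.01435.
Take 1 serving of bell pepper: uses 53 kcal, +3.0 g fiber (running total 3.0 g).
Take 2.209 servings of lentils: uses 422 kcal, +15.5 g fiber (running total 18.5 g).
Greedy by best ratio exhausts the calories allowance optimally: 18.5 g.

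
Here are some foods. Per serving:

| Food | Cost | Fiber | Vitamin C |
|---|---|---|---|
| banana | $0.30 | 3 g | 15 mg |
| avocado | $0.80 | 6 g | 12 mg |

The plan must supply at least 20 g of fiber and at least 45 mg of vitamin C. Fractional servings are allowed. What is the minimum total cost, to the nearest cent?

An LP optimum is at a vertex; with two nutrient constraints at most two foods are used. Check each candidate.
banana only: max(20/3, 45/15) = 6.667 servings → $2.00.
avocado only: max(20/6, 45/12) = 3.75 servings → $3.00.
banana + avocado with both tight: 0.5556 servings and 3.056 servings → $2.61.
So the least-cost plan costs $2.00.

$2.00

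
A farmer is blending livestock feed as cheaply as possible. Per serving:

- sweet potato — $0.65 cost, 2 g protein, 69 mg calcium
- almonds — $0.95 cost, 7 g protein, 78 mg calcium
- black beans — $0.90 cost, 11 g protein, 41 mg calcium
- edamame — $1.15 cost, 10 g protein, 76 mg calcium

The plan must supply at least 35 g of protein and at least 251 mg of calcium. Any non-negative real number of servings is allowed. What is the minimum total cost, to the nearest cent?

Check every corner: each single food scaled to meet both minima, and each pair solved so both constraints bind.
sweet potato only: max(35/2, 251/69) = 17.5 servings → $11.38.
almonds only: max(35/7, 251/78) = 5 servings → $4.75.
black beans only: max(35/11, 251/41) = 6.122 servings → $5.51.
edamame only: max(35/10, 251/76) = 3.5 servings → $4.03.
sweet potato + almonds: intersection lies outside the first quadrant.
sweet potato + black beans with both tight: 1.959 servings and 2.826 servings → $3.82.
sweet potato + edamame: the both-tight solution has a negative serving — not a feasible corner.
almonds + black beans with both tight: 2.322 servings and 1.704 servings → $3.74.
almonds + edamame: intersection lies outside the first quadrant.
black beans + edamame with both tight: 0.3521 servings and 3.113 servings → $3.90.
So the least-cost plan costs $3.74.

$3.74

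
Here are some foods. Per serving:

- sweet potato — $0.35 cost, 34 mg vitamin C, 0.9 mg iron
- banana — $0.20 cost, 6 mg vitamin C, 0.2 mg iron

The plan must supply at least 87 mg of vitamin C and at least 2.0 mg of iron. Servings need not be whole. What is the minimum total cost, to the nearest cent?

$0.90

A basic optimal solution has at most two foods positive. Try each food alone and each pair with both targets met exactly.
sweet potato only: max(87/34, 2.0/0.9) = 2.559 servings → $0.90.
banana only: max(87/6, 2.0/0.2) = 14.5 servings → $2.90.
sweet potato + banana with both targets exact would need a negative amount; discard.
The minimum over all feasible corners is $0.90.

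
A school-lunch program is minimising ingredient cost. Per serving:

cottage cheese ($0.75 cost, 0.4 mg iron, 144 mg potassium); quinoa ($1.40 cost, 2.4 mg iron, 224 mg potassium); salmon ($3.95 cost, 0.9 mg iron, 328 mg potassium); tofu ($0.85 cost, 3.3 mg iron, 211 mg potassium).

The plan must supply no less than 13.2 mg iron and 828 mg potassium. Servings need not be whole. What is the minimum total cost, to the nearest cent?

$3.40

An LP optimum is at a vertex; with two nutrient constraints at most two foods are used. Check each candidate.
cottage cheese only: max(13.2/0.4, 828/144) = 33 servings → $24.75.
quinoa only: max(13.2/2.4, 828/224) = 5.5 servings → $7.70.
salmon only: max(13.2/0.9, 828/328) = 14.67 servings → $57.93.
tofu only: max(13.2/3.3, 828/211) = 4 servings → $3.40.
cottage cheese + quinoa with both targets exact would need a negative amount; discard.
cottage cheese + salmon: the both-tight solution has a negative serving — not a feasible corner.
cottage cheese + tofu: intersection lies outside the first quadrant.
quinoa + salmon: the both-tight solution has a negative serving — not a feasible corner.
quinoa + tofu with both targets exact would need a negative amount; discard.
salmon + tofu: the both-tight solution has a negative serving — not a feasible corner.
Cheapest feasible corner: $3.40.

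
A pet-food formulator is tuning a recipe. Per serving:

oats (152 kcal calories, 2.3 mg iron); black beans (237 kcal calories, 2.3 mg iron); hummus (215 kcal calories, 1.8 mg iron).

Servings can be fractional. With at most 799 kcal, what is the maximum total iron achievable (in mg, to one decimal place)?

Iron per kcal: oats 0.01513, black beans 0.009705, hummus 0.008372.
With no serving limits, spend the whole calories allowance on oats: 799 kcal / 152 kcal × 2.3 mg = 12.1 mg.

12.1 mg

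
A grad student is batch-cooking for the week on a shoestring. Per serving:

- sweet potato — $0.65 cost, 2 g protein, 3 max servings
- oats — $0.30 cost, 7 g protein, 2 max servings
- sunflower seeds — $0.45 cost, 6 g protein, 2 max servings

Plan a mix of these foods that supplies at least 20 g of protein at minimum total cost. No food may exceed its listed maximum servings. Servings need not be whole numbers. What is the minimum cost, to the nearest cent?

Cost per g of protein: oats $0.0429, sunflower seeds $0.0750, sweet potato $0.3250.
Take 2 servings of oats: +14.0 g protein for $0.60 (total $0.60, still need 6.0 g).
Take 1 serving of sunflower seeds: +6.0 g protein for $0.45 (total $1.05, still need 0.0 g).
Greedy by cheapest-per-g is optimal for a single linear constraint, so the minimum cost is $1.05.

$1.05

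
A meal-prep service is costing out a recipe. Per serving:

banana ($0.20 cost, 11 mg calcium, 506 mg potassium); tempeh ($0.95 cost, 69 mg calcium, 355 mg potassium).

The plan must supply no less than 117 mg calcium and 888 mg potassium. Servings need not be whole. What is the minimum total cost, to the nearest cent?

$1.64

At the optimum either one food covers both requirements or two foods hit both targets exactly; no other combination can be cheaper.
banana only: max(117/11, 888/506) = 10.64 servings → $2.13.
tempeh only: max(117/69, 888/355) = 2.501 servings → $2.38.
banana + tempeh with both tight: 0.6365 servings and 1.594 servings → $1.64.
Cheapest feasible corner: $1.64.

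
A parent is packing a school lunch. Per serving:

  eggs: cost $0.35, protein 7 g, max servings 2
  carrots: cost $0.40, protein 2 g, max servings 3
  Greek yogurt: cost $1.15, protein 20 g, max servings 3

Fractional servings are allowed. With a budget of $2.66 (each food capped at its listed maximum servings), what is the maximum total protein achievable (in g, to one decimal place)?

Protein per dollar: eggs 20, Greek yogurt 17.39, carrots 5.
Take 2 servings of eggs: spends $0.70, +14.0 g protein (running total 14.0 g).
Take 1.704 servings of Greek yogurt: spends $1.96, +34.1 g protein (running total 48.1 g).
Greedy by best ratio exhausts the cost allowance optimally: 48.1 g.

48.1 g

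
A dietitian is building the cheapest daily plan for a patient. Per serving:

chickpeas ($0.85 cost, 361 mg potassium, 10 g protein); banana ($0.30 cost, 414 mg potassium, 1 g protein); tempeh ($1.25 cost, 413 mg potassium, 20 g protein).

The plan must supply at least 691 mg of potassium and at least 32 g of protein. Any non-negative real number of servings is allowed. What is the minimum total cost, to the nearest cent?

Compare the cost at each extreme point of the feasible region.
chickpeas only: max(691/361, 32/10) = 3.2 servings → $2.72.
banana only: max(691/414, 32/1) = 32 servings → $9.60.
tempeh only: max(691/413, 32/20) = 1.673 servings → $2.09.
chickpeas + banana: the both-tight solution has a negative serving — not a feasible corner.
chickpeas + tempeh with both tight: 0.1955 servings and 1.502 servings → $2.04.
banana + tempeh with both tight: 0.07678 servings and 1.596 servings → $2.02.
Cheapest feasible corner: $2.02.

$2.02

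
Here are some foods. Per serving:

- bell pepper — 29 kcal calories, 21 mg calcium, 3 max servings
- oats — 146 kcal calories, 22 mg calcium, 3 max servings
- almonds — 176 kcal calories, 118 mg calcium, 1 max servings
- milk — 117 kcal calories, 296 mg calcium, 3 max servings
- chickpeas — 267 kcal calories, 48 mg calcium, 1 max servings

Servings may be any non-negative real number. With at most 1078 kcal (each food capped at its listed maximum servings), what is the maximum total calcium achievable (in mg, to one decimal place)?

1146.7 mg

Calcium per kcal: milk 2.53, bell pepper 0.7241, almonds 0.6705, chickpeas 0.1798, oats 0.1507.
Take 3 servings of milk: uses 351 kcal, +888.0 mg calcium (running total 888.0 mg).
Take 3 servings of bell pepper: uses 87 kcal, +63.0 mg calcium (running total 951.0 mg).
Take 1 serving of almonds: uses 176 kcal, +118.0 mg calcium (running total 1069.0 mg).
Take 1 serving of chickpeas: uses 267 kcal, +48.0 mg calcium (running total 1117.0 mg).
Take 1.349 servings of oats: uses 197 kcal, +29.7 mg calcium (running total 1146.7 mg).
Greedy by best ratio exhausts the calories allowance optimally: 1146.7 mg.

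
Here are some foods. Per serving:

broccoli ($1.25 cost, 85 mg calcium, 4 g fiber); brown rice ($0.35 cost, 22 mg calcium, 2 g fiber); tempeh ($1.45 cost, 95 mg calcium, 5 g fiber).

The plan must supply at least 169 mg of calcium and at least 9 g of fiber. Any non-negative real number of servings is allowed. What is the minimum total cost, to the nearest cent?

broccoli only: max(169/85, 9/4) = 2.25 servings → $2.81.
brown rice only: max(169/22, 9/2) = 7.682 servings → $2.69.
tempeh only: max(169/95, 9/5) = 1.8 servings → $2.61.
broccoli + brown rice with both tight: 1.707 servings and 1.085 servings → $2.51.
broccoli + tempeh with both targets exact would need a negative amount; discard.
brown rice + tempeh with both tight: 0.125 servings and 1.75 servings → $2.58.
Cheapest feasible corner: $2.51.

$2.51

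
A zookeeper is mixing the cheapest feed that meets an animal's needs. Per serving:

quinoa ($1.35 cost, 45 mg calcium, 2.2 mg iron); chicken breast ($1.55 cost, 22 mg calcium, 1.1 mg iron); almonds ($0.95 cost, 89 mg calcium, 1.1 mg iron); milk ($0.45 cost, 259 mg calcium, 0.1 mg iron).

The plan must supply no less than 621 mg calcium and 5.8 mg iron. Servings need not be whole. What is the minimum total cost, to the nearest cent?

The cheapest plan sits at a corner of the feasible region — with two constraints it uses at most two foods.
quinoa only: max(621/45, 5.8/2.2) = 13.8 servings → $18.63.
chicken breast only: max(621/22, 5.8/1.1) = 28.23 servings → $43.75.
almonds only: max(621/89, 5.8/1.1) = 6.978 servings → $6.63.
milk only: max(621/259, 5.8/0.1) = 58 servings → $26.10.
quinoa + chicken breast: the both-tight solution has a negative serving — not a feasible corner.
quinoa + almonds: the both-tight solution has a negative serving — not a feasible corner.
quinoa + milk with both tight: 2.547 servings and 1.955 servings → $4.32.
chicken breast + almonds: intersection lies outside the first quadrant.
chicken breast + milk with both tight: 5.094 servings and 1.965 servings → $8.78.
almonds + milk with both tight: 5.218 servings and 0.6047 servings → $5.23.
Cheapest feasible corner: $4.32.

$4.32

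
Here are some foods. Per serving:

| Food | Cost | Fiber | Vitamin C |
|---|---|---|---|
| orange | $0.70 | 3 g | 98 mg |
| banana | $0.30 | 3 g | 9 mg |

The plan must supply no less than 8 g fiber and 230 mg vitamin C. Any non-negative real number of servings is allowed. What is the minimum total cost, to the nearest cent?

$1.73

orange only: max(8/3, 230/98) = 2.667 servings → $1.87.
banana only: max(8/3, 230/9) = 25.56 servings → $7.67.
orange + banana with both tight: 2.315 servings and 0.3521 servings → $1.73.
Cheapest feasible corner: $1.73.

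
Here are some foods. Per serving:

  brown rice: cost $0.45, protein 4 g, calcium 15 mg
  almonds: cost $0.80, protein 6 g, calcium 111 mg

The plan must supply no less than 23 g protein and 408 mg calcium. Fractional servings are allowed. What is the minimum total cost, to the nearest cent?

$3.04

Check every corner: each single food scaled to meet both minima, and each pair solved so both constraints bind.
brown rice only: max(23/4, 408/15) = 27.2 servings → $12.24.
almonds only: max(23/6, 408/111) = 3.833 servings → $3.07.
brown rice + almonds with both tight: 0.2966 servings and 3.636 servings → $3.04.
The minimum over all feasible corners is $3.04.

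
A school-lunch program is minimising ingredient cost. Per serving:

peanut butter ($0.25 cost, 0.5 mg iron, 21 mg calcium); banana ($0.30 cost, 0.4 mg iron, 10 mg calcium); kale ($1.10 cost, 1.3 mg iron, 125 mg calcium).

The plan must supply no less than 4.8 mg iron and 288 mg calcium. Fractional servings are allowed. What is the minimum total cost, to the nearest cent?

Check every corner: each single food scaled to meet both minima, and each pair solved so both constraints bind.
peanut butter only: max(4.8/0.5, 288/21) = 13.71 servings → $3.43.
banana only: max(4.8/0.4, 288/10) = 28.8 servings → $8.64.
kale only: max(4.8/1.3, 288/125) = 3.692 servings → $4.06.
peanut butter + banana: intersection lies outside the first quadrant.
peanut butter + kale with both tight: 6.409 servings and 1.227 servings → $2.95.
banana + kale with both tight: 6.097 servings and 1.816 servings → $3.83.
Cheapest feasible corner: $2.95.

$2.95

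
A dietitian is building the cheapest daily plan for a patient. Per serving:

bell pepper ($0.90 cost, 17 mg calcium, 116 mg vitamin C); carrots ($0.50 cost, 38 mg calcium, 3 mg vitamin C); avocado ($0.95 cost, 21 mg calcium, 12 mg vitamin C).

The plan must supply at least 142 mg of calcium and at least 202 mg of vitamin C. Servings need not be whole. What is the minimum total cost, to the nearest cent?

$2.99

Check every corner: each single food scaled to meet both minima, and each pair solved so both constraints bind.
bell pepper only: max(142/17, 202/116) = 8.353 servings → $7.52.
carrots only: max(142/38, 202/3) = 67.33 servings → $33.67.
avocado only: max(142/21, 202/12) = 16.83 servings → $15.99.
bell pepper + carrots with both tight: 1.664 servings and 2.992 servings → $2.99.
bell pepper + avocado with both tight: 1.137 servings and 5.841 servings → $6.57.
carrots + avocado: intersection lies outside the first quadrant.
The minimum over all feasible corners is $2.99.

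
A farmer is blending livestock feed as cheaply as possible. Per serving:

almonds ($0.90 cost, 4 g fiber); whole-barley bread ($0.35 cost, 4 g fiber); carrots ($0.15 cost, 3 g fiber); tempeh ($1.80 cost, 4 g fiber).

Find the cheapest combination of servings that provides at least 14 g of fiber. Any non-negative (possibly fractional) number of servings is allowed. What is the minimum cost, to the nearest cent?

Cost per g of fiber: carrots $0.0500, whole-barley bread $0.0875, almonds $0.2250, tempeh $0.4500.
With no serving limits, use only carrots: 14 g / 3 g = 4.667 servings × $0.15 = $0.70.

$0.70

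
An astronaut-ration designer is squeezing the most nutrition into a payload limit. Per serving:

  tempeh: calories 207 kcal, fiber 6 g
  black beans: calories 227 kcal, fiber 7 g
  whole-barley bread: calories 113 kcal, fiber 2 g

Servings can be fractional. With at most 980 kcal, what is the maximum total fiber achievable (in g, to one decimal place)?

Fiber per kcal: black beans 0.03084, tempeh 0.02899, whole-barley bread 0.0177.
With no serving limits, spend the whole calories allowance on black beans: 980 kcal / 227 kcal × 7 g = 30.2 g.

30.2 g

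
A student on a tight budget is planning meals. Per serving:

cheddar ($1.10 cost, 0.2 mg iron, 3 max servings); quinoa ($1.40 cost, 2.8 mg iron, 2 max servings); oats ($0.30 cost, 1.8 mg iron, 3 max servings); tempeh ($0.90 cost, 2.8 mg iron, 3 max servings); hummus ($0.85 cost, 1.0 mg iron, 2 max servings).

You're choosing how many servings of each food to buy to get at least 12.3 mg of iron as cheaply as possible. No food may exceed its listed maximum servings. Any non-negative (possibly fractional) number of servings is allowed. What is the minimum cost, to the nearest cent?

Cost per mg of iron: oats $0.1667, tempeh $0.3214, quinoa $0.5000, hummus $0.8500, cheddar $5.5000.
Take 3 servings of oats: +5.4 mg iron for $0.90 (total $0.90, still need 6.9 mg).
Take 2.464 servings of tempeh: +6.9 mg iron for $2.22 (total $3.12, still need 0.0 mg).
Filling from the cheapest source first is optimal under one linear minimum: $3.12.

$3.12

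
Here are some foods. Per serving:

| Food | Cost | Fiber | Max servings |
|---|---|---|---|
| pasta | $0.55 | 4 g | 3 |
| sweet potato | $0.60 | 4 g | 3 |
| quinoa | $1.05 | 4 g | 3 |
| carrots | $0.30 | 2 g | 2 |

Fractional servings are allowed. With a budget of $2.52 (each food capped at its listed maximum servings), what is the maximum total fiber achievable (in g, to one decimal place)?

Fiber per dollar: pasta 7.273, sweet potato 6.667, carrots 6.667, quinoa 3.81.
Take 3 servings of pasta: spends $1.65, +12.0 g fiber (running total 12.0 g).
Take 1.45 servings of sweet potato: spends $0.87, +5.8 g fiber (running total 17.8 g).
Filling greedily by fiber-per-dollar is optimal for one linear limit, giving 17.8 g.

17.8 g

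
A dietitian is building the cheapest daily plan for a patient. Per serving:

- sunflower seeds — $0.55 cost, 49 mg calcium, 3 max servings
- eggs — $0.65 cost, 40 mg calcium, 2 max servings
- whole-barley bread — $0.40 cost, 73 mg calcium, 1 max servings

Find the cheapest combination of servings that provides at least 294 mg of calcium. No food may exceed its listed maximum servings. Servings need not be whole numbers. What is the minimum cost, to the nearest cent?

Cost per mg of calcium: whole-barley bread $0.0055, sunflower seeds $0.0112, eggs $0.0163.
Take 1 serving of whole-barley bread: +73.0 mg calcium for $0.40 (total $0.40, still need 221.0 mg).
Take 3 servings of sunflower seeds: +147.0 mg calcium for $1.65 (total $2.05, still need 74.0 mg).
Take 1.85 servings of eggs: +74.0 mg calcium for $1.20 (total $3.25, still need 0.0 mg).
Filling from the cheapest source first is optimal under one linear minimum: $3.25.

$3.25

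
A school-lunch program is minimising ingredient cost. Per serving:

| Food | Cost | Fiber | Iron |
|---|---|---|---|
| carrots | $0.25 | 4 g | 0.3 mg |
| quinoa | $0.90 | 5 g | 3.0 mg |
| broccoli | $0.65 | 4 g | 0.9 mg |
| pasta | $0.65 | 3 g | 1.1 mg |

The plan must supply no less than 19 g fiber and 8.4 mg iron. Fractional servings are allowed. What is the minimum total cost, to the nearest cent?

$2.75

The cheapest plan sits at a corner of the feasible region — with two constraints it uses at most two foods.
carrots only: max(19/4, 8.4/0.3) = 28 servings → $7.00.
quinoa only: max(19/5, 8.4/3.0) = 3.8 servings → $3.42.
broccoli only: max(19/4, 8.4/0.9) = 9.333 servings → $6.07.
pasta only: max(19/3, 8.4/1.1) = 7.636 servings → $4.96.
carrots + quinoa with both tight: 1.429 servings and 2.657 servings → $2.75.
carrots + broccoli with both targets exact would need a negative amount; discard.
carrots + pasta: the both-tight solution has a negative serving — not a feasible corner.
quinoa + broccoli with both tight: 2.2 servings and 2 servings → $3.28.
quinoa + pasta with both tight: 1.229 servings and 4.286 servings → $3.89.
broccoli + pasta: the both-tight solution has a negative serving — not a feasible corner.
Cheapest feasible corner: $2.75.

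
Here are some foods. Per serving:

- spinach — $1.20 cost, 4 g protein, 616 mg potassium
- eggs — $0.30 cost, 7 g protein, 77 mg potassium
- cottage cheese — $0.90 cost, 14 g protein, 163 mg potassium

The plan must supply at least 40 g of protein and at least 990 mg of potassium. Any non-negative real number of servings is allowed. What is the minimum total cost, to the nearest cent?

$2.70

Two binding constraints pin down two serving amounts, so the optimal mix uses at most two foods. The candidates are each food alone (scaled to the tighter of protein/potassium) and each pair with both constraints tight.
spinach only: max(40/4, 990/616) = 10 servings → $12.00.
eggs only: max(40/7, 990/77) = 12.86 servings → $3.86.
cottage cheese only: max(40/14, 990/163) = 6.074 servings → $5.47.
spinach + eggs with both tight: 0.9615 servings and 5.165 servings → $2.70.
spinach + cottage cheese with both tight: 0.9207 servings and 2.594 servings → $3.44.
eggs + cottage cheese: the both-tight solution has a negative serving — not a feasible corner.
Cheapest feasible corner: $2.70.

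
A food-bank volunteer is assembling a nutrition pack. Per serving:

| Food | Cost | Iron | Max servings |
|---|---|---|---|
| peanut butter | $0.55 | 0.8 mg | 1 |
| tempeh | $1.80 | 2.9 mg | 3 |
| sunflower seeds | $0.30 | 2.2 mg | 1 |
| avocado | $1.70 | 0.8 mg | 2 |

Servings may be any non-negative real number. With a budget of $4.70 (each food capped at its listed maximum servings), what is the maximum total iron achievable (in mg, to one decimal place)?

9.3 mg

Iron per dollar: sunflower seeds 7.333, tempeh 1.611, peanut butter 1.455, avocado 0.4706.
Take 1 serving of sunflower seeds: spends $0.30, +2.2 mg iron (running total 2.2 mg).
Take 2.444 servings of tempeh: spends $4.40, +7.1 mg iron (running total 9.3 mg).
Filling greedily by iron-per-dollar is optimal for one linear limit, giving 9.3 mg.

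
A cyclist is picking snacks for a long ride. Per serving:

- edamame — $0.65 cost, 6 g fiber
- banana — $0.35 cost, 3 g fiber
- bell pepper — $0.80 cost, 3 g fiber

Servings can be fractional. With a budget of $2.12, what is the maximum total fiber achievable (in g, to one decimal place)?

Fiber per dollar: edamame 9.231, banana 8.571, bell pepper 3.75.
With no serving limits, spend the whole cost allowance on edamame: $2.12 / $0.65 × 6 g = 19.6 g.

19.6 g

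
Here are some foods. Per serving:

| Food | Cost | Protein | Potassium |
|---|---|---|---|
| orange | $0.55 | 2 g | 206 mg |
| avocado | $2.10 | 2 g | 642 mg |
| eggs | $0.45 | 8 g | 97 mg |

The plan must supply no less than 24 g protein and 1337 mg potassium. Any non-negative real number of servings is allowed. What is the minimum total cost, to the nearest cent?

$3.87

For a min-cost LP with two ≥-constraints, a basic feasible solution has at most two positive variables.
orange only: max(24/2, 1337/206) = 12 servings → $6.60.
avocado only: max(24/2, 1337/642) = 12 servings → $25.20.
eggs only: max(24/8, 1337/97) = 13.78 servings → $6.20.
orange + avocado: intersection lies outside the first quadrant.
orange + eggs with both tight: 5.755 servings and 1.561 servings → $3.87.
avocado + eggs with both tight: 1.693 servings and 2.577 servings → $4.72.
Cheapest feasible corner: $3.87.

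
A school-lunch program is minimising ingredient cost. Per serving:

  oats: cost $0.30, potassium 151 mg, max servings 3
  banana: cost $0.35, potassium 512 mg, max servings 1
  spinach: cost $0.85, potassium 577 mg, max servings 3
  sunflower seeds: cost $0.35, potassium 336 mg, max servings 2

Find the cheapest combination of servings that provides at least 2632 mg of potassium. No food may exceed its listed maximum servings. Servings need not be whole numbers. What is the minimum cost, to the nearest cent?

$3.18

Cost per mg of potassium: banana $0.0007, sunflower seeds $0.0010, spinach $0.0015, oats $0.0020.
Take 1 serving of banana: +512.0 mg potassium for $0.35 (total $0.35, still need 2120.0 mg).
Take 2 servings of sunflower seeds: +672.0 mg potassium for $0.70 (total $1.05, still need 1448.0 mg).
Take 2.51 servings of spinach: +1448.0 mg potassium for $2.13 (total $3.18, still need 0.0 mg).
Filling from the cheapest source first is optimal under one linear minimum: $3.18.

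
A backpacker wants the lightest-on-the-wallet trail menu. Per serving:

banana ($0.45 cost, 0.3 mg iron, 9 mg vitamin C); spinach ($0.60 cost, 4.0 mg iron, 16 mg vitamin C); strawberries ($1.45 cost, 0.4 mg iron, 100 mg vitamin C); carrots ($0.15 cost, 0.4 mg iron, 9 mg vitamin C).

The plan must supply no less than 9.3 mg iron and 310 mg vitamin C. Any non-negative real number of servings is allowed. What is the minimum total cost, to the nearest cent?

For a min-cost LP with two ≥-constraints, a basic feasible solution has at most two positive variables.
banana only: max(9.3/0.3, 310/9) = 34.44 servings → $15.50.
spinach only: max(9.3/4.0, 310/16) = 19.38 servings → $11.62.
strawberries only: max(9.3/0.4, 310/100) = 23.25 servings → $33.71.
carrots only: max(9.3/0.4, 310/9) = 34.44 servings → $5.17.
banana + spinach: intersection lies outside the first quadrant.
banana + strawberries with both tight: 30.53 servings and 0.3523 servings → $14.25.
banana + carrots: intersection lies outside the first quadrant.
spinach + strawberries with both tight: 2.048 servings and 2.772 servings → $5.25.
spinach + carrots: intersection lies outside the first quadrant.
strawberries + carrots with both tight: 1.107 servings and 22.14 servings → $4.93.
Cheapest feasible corner: $4.93.

$4.93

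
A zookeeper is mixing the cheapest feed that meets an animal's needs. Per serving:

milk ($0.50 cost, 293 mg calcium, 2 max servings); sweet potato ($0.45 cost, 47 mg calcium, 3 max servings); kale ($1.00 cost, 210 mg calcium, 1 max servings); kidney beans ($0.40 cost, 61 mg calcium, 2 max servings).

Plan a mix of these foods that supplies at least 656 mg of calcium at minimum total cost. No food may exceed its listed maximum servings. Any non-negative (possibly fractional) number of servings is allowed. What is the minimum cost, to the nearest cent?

$1.33

Cost per mg of calcium: milk $0.0017, kale $0.0048, kidney beans $0.0066, sweet potato $0.0096.
Take 2 servings of milk: +586.0 mg calcium for $1.00 (total $1.00, still need 70.0 mg).
Take 0.3333 servings of kale: +70.0 mg calcium for $0.33 (total $1.33, still need 0.0 mg).
Filling from the cheapest source first is optimal under one linear minimum: $1.33.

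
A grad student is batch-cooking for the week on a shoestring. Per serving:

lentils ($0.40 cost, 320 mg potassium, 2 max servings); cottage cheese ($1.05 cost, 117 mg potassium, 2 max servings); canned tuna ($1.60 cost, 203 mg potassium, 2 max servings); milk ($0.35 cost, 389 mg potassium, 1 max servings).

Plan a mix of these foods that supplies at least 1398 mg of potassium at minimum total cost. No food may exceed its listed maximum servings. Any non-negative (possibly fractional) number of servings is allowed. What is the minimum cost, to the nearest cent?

Cost per mg of potassium: milk $0.0009, lentils $0.0013, canned tuna $0.0079, cottage cheese $0.0090.
Take 1 serving of milk: +389.0 mg potassium for $0.35 (total $0.35, still need 1009.0 mg).
Take 2 servings of lentils: +640.0 mg potassium for $0.80 (total $1.15, still need 369.0 mg).
Take 1.818 servings of canned tuna: +369.0 mg potassium for $2.91 (total $4.06, still need 0.0 mg).
Filling from the cheapest source first is optimal under one linear minimum: $4.06.

$4.06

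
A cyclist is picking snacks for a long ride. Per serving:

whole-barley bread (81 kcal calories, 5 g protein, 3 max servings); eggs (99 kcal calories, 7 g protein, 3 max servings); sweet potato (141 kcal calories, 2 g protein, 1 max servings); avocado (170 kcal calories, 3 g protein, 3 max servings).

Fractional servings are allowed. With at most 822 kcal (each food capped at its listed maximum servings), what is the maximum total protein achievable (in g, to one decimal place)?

41.0 g

Protein per kcal: eggs 0.07071, whole-barley bread 0.06173, avocado 0.01765, sweet potato 0.01418.
Take 3 servings of eggs: uses 297 kcal, +21.0 g protein (running total 21.0 g).
Take 3 servings of whole-barley bread: uses 243 kcal, +15.0 g protein (running total 36.0 g).
Take 1.659 servings of avocado: uses 282 kcal, +5.0 g protein (running total 41.0 g).
Greedy by best ratio exhausts the calories allowance optimally: 41.0 g.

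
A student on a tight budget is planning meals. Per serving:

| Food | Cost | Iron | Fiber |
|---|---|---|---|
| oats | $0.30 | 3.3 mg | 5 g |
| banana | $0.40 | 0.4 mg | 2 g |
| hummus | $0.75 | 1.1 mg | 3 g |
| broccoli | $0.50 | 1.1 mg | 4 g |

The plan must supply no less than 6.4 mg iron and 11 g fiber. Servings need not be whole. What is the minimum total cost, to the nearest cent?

$0.66

Compare the cost at each extreme point of the feasible region.
oats only: max(6.4/3.3, 11/5) = 2.2 servings → $0.66.
banana only: max(6.4/0.4, 11/2) = 16 servings → $6.40.
hummus only: max(6.4/1.1, 11/3) = 5.818 servings → $4.36.
broccoli only: max(6.4/1.1, 11/4) = 5.818 servings → $2.91.
oats + banana with both tight: 1.826 servings and 0.9348 servings → $0.92.
oats + hummus with both tight: 1.614 servings and 0.9773 servings → $1.22.
oats + broccoli with both tight: 1.753 servings and 0.5584 servings → $0.81.
banana + hummus with both targets exact would need a negative amount; discard.
banana + broccoli: the both-tight solution has a negative serving — not a feasible corner.
hummus + broccoli with both targets exact would need a negative amount; discard.
Cheapest feasible corner: $0.66.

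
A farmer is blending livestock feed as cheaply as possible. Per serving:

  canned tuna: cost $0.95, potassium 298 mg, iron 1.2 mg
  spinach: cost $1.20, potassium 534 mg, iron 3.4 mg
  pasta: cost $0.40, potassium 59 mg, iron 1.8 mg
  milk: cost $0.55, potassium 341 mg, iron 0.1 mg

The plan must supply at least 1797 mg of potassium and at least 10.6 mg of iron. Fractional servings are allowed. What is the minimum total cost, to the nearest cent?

$3.95

An LP optimum is at a vertex; with two nutrient constraints at most two foods are used. Check each candidate.
canned tuna only: max(1797/298, 10.6/1.2) = 8.833 servings → $8.39.
spinach only: max(1797/534, 10.6/3.4) = 3.365 servings → $4.04.
pasta only: max(1797/59, 10.6/1.8) = 30.46 servings → $12.18.
milk only: max(1797/341, 10.6/0.1) = 106 servings → $58.30.
canned tuna + spinach with both tight: 1.207 servings and 2.692 servings → $4.38.
canned tuna + pasta with both tight: 5.604 servings and 2.153 servings → $6.18.
canned tuna + milk: the both-tight solution has a negative serving — not a feasible corner.
spinach + pasta: the both-tight solution has a negative serving — not a feasible corner.
spinach + milk with both tight: 3.106 servings and 0.4063 servings → $3.95.
pasta + milk with both tight: 5.65 servings and 4.292 servings → $4.62.
The minimum over all feasible corners is $3.95.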